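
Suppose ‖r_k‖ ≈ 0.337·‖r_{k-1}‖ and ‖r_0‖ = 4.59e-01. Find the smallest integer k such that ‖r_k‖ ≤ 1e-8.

17

After k steps, ‖r_k‖ ≈ 4.59e-01·0.337^k.
Need 0.337^k ≤ 1e-8/4.59e-01 = 2.17865e-08.
k ≥ ln(2.17865e-08)/ln(0.337) = -17.6420/-1.08767 = 16.220.
Smallest integer k = 17.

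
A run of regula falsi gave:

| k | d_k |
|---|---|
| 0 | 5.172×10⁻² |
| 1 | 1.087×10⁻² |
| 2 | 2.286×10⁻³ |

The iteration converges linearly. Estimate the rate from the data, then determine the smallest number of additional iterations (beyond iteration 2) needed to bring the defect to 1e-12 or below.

Rate ρ ≈ d_2/d_1 = 2.286×10⁻³/1.087×10⁻² = 0.2103.
After j more steps, d_{2+j} ≈ 2.286×10⁻³·ρ^j; need ρ^j ≤ 1e-12/2.286×10⁻³ = 4.37445e-10.
j ≥ ln(4.37445e-10)/ln(0.2103) = -21.5501/-1.55922 = 13.821.
So 14 more iterations are needed.

14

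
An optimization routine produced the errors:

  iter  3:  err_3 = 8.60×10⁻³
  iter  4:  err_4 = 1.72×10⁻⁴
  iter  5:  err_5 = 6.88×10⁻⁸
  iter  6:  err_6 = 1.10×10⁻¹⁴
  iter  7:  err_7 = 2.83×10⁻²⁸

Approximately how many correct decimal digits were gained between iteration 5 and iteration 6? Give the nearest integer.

Digits gained ≈ log₁₀(err_5/err_6) = log₁₀(6.88×10⁻⁸/1.10×10⁻¹⁴) = log₁₀(6.25455e+06) ≈ 6.796.

7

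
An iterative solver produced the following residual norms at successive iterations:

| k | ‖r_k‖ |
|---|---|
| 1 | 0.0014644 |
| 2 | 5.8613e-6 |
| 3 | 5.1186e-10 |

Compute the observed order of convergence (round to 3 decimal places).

p ≈ ln(‖r_3‖/‖r_2‖) / ln(‖r_2‖/‖r_1‖)
  = ln(5.1186e-10/5.8613e-6) / ln(5.8613e-6/0.0014644)
  = ln(8.73287e-05) / ln(0.00400253)
  = -9.345831 / -5.520829 ≈ 1.692831

1.693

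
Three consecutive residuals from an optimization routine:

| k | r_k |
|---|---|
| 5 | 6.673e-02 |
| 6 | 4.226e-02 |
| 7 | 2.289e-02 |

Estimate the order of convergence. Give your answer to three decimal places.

p ≈ ln(r_7/r_6) / ln(r_6/r_5)
  = ln(2.289e-02/4.226e-02) / ln(4.226e-02/6.673e-02)
  = ln(0.541647) / ln(0.633298)
  = -0.613141 / -0.456814 ≈ 1.342211

1.342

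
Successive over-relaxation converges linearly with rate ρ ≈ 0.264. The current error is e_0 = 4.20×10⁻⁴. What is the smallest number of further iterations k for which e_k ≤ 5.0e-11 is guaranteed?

12

After k steps, e_k ≈ 4.20×10⁻⁴·0.264^k.
Need 0.264^k ≤ 5.0e-11/4.20×10⁻⁴ = 1.19048e-07.
k ≥ ln(1.19048e-07)/ln(0.264) = -15.9437/-1.33181 = 11.971.
Smallest integer k = 12.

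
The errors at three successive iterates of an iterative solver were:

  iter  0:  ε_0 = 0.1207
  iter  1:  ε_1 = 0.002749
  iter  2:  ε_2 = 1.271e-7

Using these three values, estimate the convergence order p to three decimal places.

p ≈ ln(ε_2/ε_1) / ln(ε_1/ε_0)
  = ln(1.271e-7/0.002749) / ln(0.002749/0.1207)
  = ln(4.6235e-05) / ln(0.0227755)
  = -9.981773 / -3.782070 ≈ 2.639235

2.639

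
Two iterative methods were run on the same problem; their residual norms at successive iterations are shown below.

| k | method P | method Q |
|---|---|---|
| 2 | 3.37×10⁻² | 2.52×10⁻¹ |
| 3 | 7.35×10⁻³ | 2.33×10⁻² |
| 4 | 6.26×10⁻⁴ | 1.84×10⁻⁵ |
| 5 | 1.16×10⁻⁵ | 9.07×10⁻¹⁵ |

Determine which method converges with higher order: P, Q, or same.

Q

Method P: p ≈ ln(1.16×10⁻⁵/6.26×10⁻⁴)/ln(6.26×10⁻⁴/7.35×10⁻³) ≈ 1.62.
Method Q: p ≈ ln(9.07×10⁻¹⁵/1.84×10⁻⁵)/ln(1.84×10⁻⁵/2.33×10⁻²) ≈ 3.00.
Method Q has the higher order (≈3.0 vs ≈1.6).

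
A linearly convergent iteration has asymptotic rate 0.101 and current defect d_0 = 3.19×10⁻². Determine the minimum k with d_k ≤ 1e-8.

After k steps, d_k ≈ 3.19×10⁻²·0.101^k.
Need 0.101^k ≤ 1e-8/3.19×10⁻² = 3.1348e-07.
k ≥ ln(3.1348e-07)/ln(0.101) = -14.9755/-2.29263 = 6.532.
Smallest integer k = 7.

7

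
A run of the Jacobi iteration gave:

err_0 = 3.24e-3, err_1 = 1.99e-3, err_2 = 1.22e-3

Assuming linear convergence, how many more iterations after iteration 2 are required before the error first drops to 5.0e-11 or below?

Rate ρ ≈ err_2/err_1 = 1.22e-3/1.99e-3 = 0.6131.
After j more steps, err_{2+j} ≈ 1.22e-3·ρ^j; need ρ^j ≤ 5.0e-11/1.22e-3 = 4.09836e-08.
j ≥ ln(4.09836e-08)/ln(0.6131) = -17.0101/-0.48923 = 34.769.
So 35 more iterations are needed.

35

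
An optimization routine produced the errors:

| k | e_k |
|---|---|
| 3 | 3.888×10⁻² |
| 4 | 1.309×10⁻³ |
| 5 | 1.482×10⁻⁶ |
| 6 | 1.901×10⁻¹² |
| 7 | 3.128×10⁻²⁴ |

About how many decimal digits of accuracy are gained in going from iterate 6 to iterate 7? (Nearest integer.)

Digits gained ≈ log₁₀(e_6/e_7) = log₁₀(1.901×10⁻¹²/3.128×10⁻²⁴) = log₁₀(6.07737e+11) ≈ 11.784.

12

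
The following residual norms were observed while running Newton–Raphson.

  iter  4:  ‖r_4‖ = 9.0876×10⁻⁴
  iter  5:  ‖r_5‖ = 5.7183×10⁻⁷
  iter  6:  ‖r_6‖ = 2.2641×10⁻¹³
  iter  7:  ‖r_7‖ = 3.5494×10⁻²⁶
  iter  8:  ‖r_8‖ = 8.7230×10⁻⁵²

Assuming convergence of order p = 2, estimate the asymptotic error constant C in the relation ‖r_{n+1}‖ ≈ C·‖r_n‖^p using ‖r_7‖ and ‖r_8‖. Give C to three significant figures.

C ≈ ‖r_8‖ / ‖r_7‖^2
  = 8.7230×10⁻⁵² / (3.5494×10⁻²⁶)^2
  = 8.7230×10⁻⁵² / 1.25982e-51 ≈ 0.6924

0.692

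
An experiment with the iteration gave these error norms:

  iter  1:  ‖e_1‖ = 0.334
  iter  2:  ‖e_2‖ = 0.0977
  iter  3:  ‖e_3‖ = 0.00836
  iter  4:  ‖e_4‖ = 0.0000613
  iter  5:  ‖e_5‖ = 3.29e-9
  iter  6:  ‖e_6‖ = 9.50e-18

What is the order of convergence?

Consecutive ratios: ‖e_6‖/‖e_5‖ = 9.50e-18/3.29e-9 = 2.88754e-09, ‖e_5‖/‖e_4‖ = 3.29e-9/0.0000613 = 5.36705e-05.
p ≈ ln(2.88754e-09)/ln(5.36705e-05) = -19.6629/-9.8326 ≈ 2.00.
So the convergence is quadratic (order 2).

2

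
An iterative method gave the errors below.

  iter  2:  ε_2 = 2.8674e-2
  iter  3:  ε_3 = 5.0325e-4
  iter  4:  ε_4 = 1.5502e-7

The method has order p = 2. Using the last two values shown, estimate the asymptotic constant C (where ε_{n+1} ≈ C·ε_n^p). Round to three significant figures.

0.612

C ≈ ε_4 / ε_3^2
  = 1.5502e-7 / (5.0325e-4)^2
  = 1.5502e-7 / 2.53261e-07 ≈ 0.6121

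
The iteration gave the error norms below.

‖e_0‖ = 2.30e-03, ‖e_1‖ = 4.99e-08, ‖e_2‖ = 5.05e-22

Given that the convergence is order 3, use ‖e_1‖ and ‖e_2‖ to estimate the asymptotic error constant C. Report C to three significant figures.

C ≈ ‖e_2‖ / ‖e_1‖^3
  = 5.05e-22 / (4.99e-08)^3
  = 5.05e-22 / 1.24251e-22 ≈ 4.0643

4.06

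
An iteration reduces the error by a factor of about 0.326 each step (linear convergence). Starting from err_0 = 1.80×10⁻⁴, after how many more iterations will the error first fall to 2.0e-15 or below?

After k steps, err_k ≈ 1.80×10⁻⁴·0.326^k.
Need 0.326^k ≤ 2.0e-15/1.80×10⁻⁴ = 1.11111e-11.
k ≥ ln(1.11111e-11)/ln(0.326) = -25.2231/-1.12086 = 22.503.
Smallest integer k = 23.

23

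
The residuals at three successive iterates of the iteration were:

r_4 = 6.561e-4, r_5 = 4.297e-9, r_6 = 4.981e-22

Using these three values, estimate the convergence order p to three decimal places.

p ≈ ln(r_6/r_5) / ln(r_5/r_4)
  = ln(4.981e-22/4.297e-9) / ln(4.297e-9/6.561e-4)
  = ln(1.15918e-13) / ln(6.54931e-06)
  = -29.785893 / -11.936151 ≈ 2.495435

2.495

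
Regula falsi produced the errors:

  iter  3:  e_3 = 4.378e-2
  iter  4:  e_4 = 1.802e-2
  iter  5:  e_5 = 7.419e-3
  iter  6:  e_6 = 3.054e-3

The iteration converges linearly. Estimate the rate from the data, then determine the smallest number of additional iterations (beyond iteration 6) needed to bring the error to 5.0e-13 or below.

Rate ρ ≈ e_6/e_5 = 3.054e-3/7.419e-3 = 0.4116.
After j more steps, e_{6+j} ≈ 3.054e-3·ρ^j; need ρ^j ≤ 5.0e-13/3.054e-3 = 1.6372e-10.
j ≥ ln(1.6372e-10)/ln(0.4116) = -22.5329/-0.88770 = 25.383.
So 26 more iterations are needed.

26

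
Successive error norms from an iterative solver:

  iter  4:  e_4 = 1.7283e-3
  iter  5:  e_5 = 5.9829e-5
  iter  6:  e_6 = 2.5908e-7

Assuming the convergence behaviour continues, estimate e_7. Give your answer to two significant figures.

3.9e-11

First estimate the order: p ≈ ln(e_6/e_5) / ln(e_5/e_4) = ln(2.5908e-7/5.9829e-5)/ln(5.9829e-5/1.7283e-3) = ln(0.00433034)/ln(0.0346173) ≈ 1.6180.
Then e_7 ≈ e_6·(e_6/e_5)^p = 2.5908e-7·(0.00433034)^1.6180 = 2.5908e-7·0.000149931 ≈ 3.884e-11.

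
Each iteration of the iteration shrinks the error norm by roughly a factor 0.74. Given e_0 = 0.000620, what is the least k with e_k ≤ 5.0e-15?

85

After k steps, e_k ≈ 0.000620·0.74^k.
Need 0.74^k ≤ 5.0e-15/0.000620 = 8.06452e-12.
k ≥ ln(8.06452e-12)/ln(0.74) = -25.5435/-0.30111 = 84.831.
Smallest integer k = 85.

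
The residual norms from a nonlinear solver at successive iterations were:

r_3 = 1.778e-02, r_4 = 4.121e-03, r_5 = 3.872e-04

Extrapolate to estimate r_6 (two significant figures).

8.4e-6

First estimate the order: p ≈ ln(r_5/r_4) / ln(r_4/r_3) = ln(3.872e-04/4.121e-03)/ln(4.121e-03/1.778e-02) = ln(0.0939578)/ln(0.231777) ≈ 1.6176.
Then r_6 ≈ r_5·(r_5/r_4)^p = 3.872e-04·(0.0939578)^1.6176 = 3.872e-04·0.021808 ≈ 8.444e-06.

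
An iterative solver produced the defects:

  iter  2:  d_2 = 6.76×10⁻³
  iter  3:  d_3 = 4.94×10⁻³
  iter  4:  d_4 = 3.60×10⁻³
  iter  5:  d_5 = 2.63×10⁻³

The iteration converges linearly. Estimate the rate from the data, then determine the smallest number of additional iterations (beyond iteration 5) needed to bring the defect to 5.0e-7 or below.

Rate ρ ≈ d_5/d_4 = 2.63×10⁻³/3.60×10⁻³ = 0.7306.
After j more steps, d_{5+j} ≈ 2.63×10⁻³·ρ^j; need ρ^j ≤ 5.0e-7/2.63×10⁻³ = 0.000190114.
j ≥ ln(0.000190114)/ln(0.7306) = -8.5679/-0.31389 = 27.296.
So 28 more iterations are needed.

28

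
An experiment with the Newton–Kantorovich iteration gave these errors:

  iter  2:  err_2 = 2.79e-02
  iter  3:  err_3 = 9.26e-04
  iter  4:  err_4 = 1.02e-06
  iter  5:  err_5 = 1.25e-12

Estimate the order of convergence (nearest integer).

Consecutive ratios: err_5/err_4 = 1.25e-12/1.02e-06 = 1.22549e-06, err_4/err_3 = 1.02e-06/9.26e-04 = 0.00110151.
p ≈ ln(1.22549e-06)/ln(0.00110151) = -13.6122/-6.8111 ≈ 2.00.
So the convergence is quadratic (order 2).

2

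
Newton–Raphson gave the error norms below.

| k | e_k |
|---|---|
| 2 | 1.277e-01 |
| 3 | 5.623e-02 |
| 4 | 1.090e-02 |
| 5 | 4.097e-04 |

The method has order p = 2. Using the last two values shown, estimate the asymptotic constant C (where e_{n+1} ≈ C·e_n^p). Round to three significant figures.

C ≈ e_5 / e_4^2
  = 4.097e-04 / (1.090e-02)^2
  = 4.097e-04 / 0.00011881 ≈ 3.4484

3.45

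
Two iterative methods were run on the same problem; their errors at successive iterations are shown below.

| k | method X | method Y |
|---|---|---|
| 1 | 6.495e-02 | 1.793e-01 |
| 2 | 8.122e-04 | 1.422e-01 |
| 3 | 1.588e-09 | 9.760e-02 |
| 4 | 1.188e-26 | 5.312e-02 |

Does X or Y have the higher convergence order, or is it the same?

Method X: p ≈ ln(1.188e-26/1.588e-09)/ln(1.588e-09/8.122e-04) ≈ 3.00.
Method Y: p ≈ ln(5.312e-02/9.760e-02)/ln(9.760e-02/1.422e-01) ≈ 1.62.
Method X has the higher order (≈3.0 vs ≈1.6).

X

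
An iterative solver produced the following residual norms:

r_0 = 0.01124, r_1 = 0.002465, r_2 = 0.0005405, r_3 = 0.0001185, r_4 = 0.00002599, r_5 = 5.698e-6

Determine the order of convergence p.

1

Consecutive ratios: r_5/r_4 = 5.698e-6/0.00002599 = 0.219238, r_4/r_3 = 0.00002599/0.0001185 = 0.219325.
p ≈ ln(0.219238)/ln(0.219325) = -1.5176/-1.5172 ≈ 1.00.
So the convergence is linear (order 1).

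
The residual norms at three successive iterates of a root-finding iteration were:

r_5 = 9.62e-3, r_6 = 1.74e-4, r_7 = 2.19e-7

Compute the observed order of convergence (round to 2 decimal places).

1.66

p ≈ ln(r_7/r_6) / ln(r_6/r_5)
  = ln(2.19e-7/1.74e-4) / ln(1.74e-4/9.62e-3)
  = ln(0.00125862) / ln(0.0180873)
  = -6.67774 / -4.01255 ≈ 1.66421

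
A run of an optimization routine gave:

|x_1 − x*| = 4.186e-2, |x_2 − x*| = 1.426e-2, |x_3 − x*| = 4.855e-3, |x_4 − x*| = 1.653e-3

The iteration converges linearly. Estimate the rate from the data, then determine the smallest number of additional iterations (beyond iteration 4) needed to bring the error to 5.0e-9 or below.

Rate ρ ≈ |x_4 − x*|/|x_3 − x*| = 1.653e-3/4.855e-3 = 0.3405.
After j more steps, |x_{4+j} − x*| ≈ 1.653e-3·ρ^j; need ρ^j ≤ 5.0e-9/1.653e-3 = 3.0248e-06.
j ≥ ln(3.0248e-06)/ln(0.3405) = -12.7087/-1.07734 = 11.796.
So 12 more iterations are needed.

12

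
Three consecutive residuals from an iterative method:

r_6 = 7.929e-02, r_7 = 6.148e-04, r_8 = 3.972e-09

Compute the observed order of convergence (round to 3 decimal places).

p ≈ ln(r_8/r_7) / ln(r_7/r_6)
  = ln(3.972e-09/6.148e-04) / ln(6.148e-04/7.929e-02)
  = ln(6.46064e-06) / ln(0.00775382)
  = -11.949782 / -4.859570 ≈ 2.459020

2.459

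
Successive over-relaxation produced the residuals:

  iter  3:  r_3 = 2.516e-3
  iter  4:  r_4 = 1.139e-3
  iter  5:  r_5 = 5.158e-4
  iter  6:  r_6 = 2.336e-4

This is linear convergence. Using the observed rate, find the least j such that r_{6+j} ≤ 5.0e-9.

Rate ρ ≈ r_6/r_5 = 2.336e-4/5.158e-4 = 0.4529.
After j more steps, r_{6+j} ≈ 2.336e-4·ρ^j; need ρ^j ≤ 5.0e-9/2.336e-4 = 2.14041e-05.
j ≥ ln(2.14041e-05)/ln(0.4529) = -10.7519/-0.79208 = 13.574.
So 14 more iterations are needed.

14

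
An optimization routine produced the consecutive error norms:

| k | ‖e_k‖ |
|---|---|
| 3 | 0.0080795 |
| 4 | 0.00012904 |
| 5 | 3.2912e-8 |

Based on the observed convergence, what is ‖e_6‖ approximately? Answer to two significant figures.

2.1e-15

First estimate the order: p ≈ ln(‖e_5‖/‖e_4‖) / ln(‖e_4‖/‖e_3‖) = ln(3.2912e-8/0.00012904)/ln(0.00012904/0.0080795) = ln(0.000255053)/ln(0.0159713) ≈ 2.0000.
Then ‖e_6‖ ≈ ‖e_5‖·(‖e_5‖/‖e_4‖)^p = 3.2912e-8·(0.000255053)^2.0000 = 3.2912e-8·6.5052e-08 ≈ 2.141e-15.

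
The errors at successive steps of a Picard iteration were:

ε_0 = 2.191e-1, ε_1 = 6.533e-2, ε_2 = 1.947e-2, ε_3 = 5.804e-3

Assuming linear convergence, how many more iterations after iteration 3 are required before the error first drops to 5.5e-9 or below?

12

Rate ρ ≈ ε_3/ε_2 = 5.804e-3/1.947e-2 = 0.2981.
After j more steps, ε_{3+j} ≈ 5.804e-3·ρ^j; need ρ^j ≤ 5.5e-9/5.804e-3 = 9.47622e-07.
j ≥ ln(9.47622e-07)/ln(0.2981) = -13.8693/-1.21033 = 11.459.
So 12 more iterations are needed.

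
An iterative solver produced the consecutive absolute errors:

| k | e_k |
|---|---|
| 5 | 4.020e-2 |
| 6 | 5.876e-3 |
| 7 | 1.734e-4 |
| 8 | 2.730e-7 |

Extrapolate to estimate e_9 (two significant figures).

First estimate the order: p ≈ ln(e_8/e_7) / ln(e_7/e_6) = ln(2.730e-7/1.734e-4)/ln(1.734e-4/5.876e-3) = ln(0.00157439)/ln(0.0295099) ≈ 1.8319.
Then e_9 ≈ e_8·(e_8/e_7)^p = 2.730e-7·(0.00157439)^1.8319 = 2.730e-7·7.33483e-06 ≈ 2.002e-12.

2.0e-12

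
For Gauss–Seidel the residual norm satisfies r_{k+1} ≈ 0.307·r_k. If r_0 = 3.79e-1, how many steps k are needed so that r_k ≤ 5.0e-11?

After k steps, r_k ≈ 3.79e-1·0.307^k.
Need 0.307^k ≤ 5.0e-11/3.79e-1 = 1.31926e-10.
k ≥ ln(1.31926e-10)/ln(0.307) = -22.7488/-1.18091 = 19.264.
Smallest integer k = 20.

20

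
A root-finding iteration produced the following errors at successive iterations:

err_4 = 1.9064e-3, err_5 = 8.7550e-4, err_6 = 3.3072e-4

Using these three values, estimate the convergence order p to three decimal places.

1.251

p ≈ ln(err_6/err_5) / ln(err_5/err_4)
  = ln(3.3072e-4/8.7550e-4) / ln(8.7550e-4/1.9064e-3)
  = ln(0.37775) / ln(0.459243)
  = -0.973523 / -0.778176 ≈ 1.251032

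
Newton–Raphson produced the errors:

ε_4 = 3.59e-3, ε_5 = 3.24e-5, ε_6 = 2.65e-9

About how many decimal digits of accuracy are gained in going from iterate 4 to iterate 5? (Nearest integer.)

Digits gained ≈ log₁₀(ε_4/ε_5) = log₁₀(3.59e-3/3.24e-5) = log₁₀(110.802) ≈ 2.045.

2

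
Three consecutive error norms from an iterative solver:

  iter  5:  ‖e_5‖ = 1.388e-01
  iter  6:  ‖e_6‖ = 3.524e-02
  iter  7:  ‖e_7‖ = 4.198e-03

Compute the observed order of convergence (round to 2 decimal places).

p ≈ ln(‖e_7‖/‖e_6‖) / ln(‖e_6‖/‖e_5‖)
  = ln(4.198e-03/3.524e-02) / ln(3.524e-02/1.388e-01)
  = ln(0.119126) / ln(0.25389)
  = -2.12757 / -1.37085 ≈ 1.55201

1.55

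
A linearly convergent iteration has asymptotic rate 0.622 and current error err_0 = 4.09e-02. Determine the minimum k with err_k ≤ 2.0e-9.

36

After k steps, err_k ≈ 4.09e-02·0.622^k.
Need 0.622^k ≤ 2.0e-9/4.09e-02 = 4.88998e-08.
k ≥ ln(4.88998e-08)/ln(0.622) = -16.8335/-0.47482 = 35.452.
Smallest integer k = 36.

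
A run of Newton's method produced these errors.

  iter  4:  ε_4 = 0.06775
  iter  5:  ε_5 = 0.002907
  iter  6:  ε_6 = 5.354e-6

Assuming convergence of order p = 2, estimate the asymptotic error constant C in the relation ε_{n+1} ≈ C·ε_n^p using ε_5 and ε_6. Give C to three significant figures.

C ≈ ε_6 / ε_5^2
  = 5.354e-6 / (0.002907)^2
  = 5.354e-6 / 8.45065e-06 ≈ 0.63356

0.634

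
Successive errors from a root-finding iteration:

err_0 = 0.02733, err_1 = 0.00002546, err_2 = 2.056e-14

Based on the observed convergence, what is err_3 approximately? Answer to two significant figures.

1.1e-41

First estimate the order: p ≈ ln(err_2/err_1) / ln(err_1/err_0) = ln(2.056e-14/0.00002546)/ln(0.00002546/0.02733) = ln(8.07541e-10)/ln(0.000931577) ≈ 3.0002.
Then err_3 ≈ err_2·(err_2/err_1)^p = 2.056e-14·(8.07541e-10)^3.0002 = 2.056e-14·5.24415e-28 ≈ 1.078e-41.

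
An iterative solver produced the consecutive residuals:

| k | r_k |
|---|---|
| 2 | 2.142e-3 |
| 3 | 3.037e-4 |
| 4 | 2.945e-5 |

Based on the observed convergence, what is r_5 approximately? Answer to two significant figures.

First estimate the order: p ≈ ln(r_4/r_3) / ln(r_3/r_2) = ln(2.945e-5/3.037e-4)/ln(3.037e-4/2.142e-3) = ln(0.0969707)/ln(0.141783) ≈ 1.1945.
Then r_5 ≈ r_4·(r_4/r_3)^p = 2.945e-5·(0.0969707)^1.1945 = 2.945e-5·0.0615945 ≈ 1.814e-06.

1.8e-6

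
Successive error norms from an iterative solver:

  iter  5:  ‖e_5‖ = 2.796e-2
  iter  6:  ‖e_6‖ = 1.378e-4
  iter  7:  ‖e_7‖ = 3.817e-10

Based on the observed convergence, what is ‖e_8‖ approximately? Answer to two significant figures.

1.6e-23

First estimate the order: p ≈ ln(‖e_7‖/‖e_6‖) / ln(‖e_6‖/‖e_5‖) = ln(3.817e-10/1.378e-4)/ln(1.378e-4/2.796e-2) = ln(2.76996e-06)/ln(0.00492847) ≈ 2.4087.
Then ‖e_8‖ ≈ ‖e_7‖·(‖e_7‖/‖e_6‖)^p = 3.817e-10·(2.76996e-06)^2.4087 = 3.817e-10·4.10758e-14 ≈ 1.568e-23.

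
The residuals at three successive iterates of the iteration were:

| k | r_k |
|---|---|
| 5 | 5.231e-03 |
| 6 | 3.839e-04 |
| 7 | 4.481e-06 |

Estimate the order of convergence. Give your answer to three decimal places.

1.704

p ≈ ln(r_7/r_6) / ln(r_6/r_5)
  = ln(4.481e-06/3.839e-04) / ln(3.839e-04/5.231e-03)
  = ln(0.0116723) / ln(0.0733894)
  = -4.450537 / -2.611976 ≈ 1.703897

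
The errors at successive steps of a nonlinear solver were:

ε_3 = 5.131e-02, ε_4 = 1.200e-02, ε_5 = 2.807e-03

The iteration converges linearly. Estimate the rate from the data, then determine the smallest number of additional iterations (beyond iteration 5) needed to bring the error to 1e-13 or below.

Rate ρ ≈ ε_5/ε_4 = 2.807e-03/1.200e-02 = 0.2339.
After j more steps, ε_{5+j} ≈ 2.807e-03·ρ^j; need ρ^j ≤ 1e-13/2.807e-03 = 3.56252e-11.
j ≥ ln(3.56252e-11)/ln(0.2339) = -24.0580/-1.45286 = 16.559.
So 17 more iterations are needed.

17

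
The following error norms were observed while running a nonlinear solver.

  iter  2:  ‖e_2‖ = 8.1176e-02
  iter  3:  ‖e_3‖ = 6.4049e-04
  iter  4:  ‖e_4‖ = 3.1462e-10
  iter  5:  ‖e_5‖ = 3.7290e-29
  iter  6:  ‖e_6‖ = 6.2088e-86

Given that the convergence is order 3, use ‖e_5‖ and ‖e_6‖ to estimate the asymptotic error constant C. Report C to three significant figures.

1.20

C ≈ ‖e_6‖ / ‖e_5‖^3
  = 6.2088e-86 / (3.7290e-29)^3
  = 6.2088e-86 / 5.18534e-86 ≈ 1.1974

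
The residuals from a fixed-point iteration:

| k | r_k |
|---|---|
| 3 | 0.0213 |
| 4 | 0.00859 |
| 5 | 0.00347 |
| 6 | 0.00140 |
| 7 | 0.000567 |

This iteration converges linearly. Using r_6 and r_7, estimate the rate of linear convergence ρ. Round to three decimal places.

0.405

ρ ≈ r_7/r_6 = 0.000567/0.00140 = 0.40500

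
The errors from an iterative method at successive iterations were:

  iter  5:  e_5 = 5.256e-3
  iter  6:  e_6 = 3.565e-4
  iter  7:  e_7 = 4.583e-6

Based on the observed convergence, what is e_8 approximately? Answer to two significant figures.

First estimate the order: p ≈ ln(e_7/e_6) / ln(e_6/e_5) = ln(4.583e-6/3.565e-4)/ln(3.565e-4/5.256e-3) = ln(0.0128555)/ln(0.0678272) ≈ 1.6181.
Then e_8 ≈ e_7·(e_7/e_6)^p = 4.583e-6·(0.0128555)^1.6181 = 4.583e-6·0.000871599 ≈ 3.995e-09.

4.0e-9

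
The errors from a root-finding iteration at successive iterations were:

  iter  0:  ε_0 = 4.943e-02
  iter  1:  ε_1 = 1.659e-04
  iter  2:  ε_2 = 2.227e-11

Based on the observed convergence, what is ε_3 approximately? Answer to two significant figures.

1.8e-30

First estimate the order: p ≈ ln(ε_2/ε_1) / ln(ε_1/ε_0) = ln(2.227e-11/1.659e-04)/ln(1.659e-04/4.943e-02) = ln(1.34237e-07)/ln(0.00335626) ≈ 2.7776.
Then ε_3 ≈ ε_2·(ε_2/ε_1)^p = 2.227e-11·(1.34237e-07)^2.7776 = 2.227e-11·8.16541e-20 ≈ 1.818e-30.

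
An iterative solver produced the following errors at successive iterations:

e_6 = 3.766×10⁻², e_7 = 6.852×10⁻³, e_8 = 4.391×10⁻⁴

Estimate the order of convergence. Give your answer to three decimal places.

p ≈ ln(e_8/e_7) / ln(e_7/e_6)
  = ln(4.391×10⁻⁴/6.852×10⁻³) / ln(6.852×10⁻³/3.766×10⁻²)
  = ln(0.0640835) / ln(0.181944)
  = -2.747568 / -1.704056 ≈ 1.612370

1.612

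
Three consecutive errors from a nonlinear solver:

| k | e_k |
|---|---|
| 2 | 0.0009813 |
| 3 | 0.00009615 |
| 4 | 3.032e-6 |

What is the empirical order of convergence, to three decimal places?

p ≈ ln(e_4/e_3) / ln(e_3/e_2)
  = ln(3.032e-6/0.00009615) / ln(0.00009615/0.0009813)
  = ln(0.0315341) / ln(0.0979823)
  = -3.456686 / -2.322968 ≈ 1.488047

1.488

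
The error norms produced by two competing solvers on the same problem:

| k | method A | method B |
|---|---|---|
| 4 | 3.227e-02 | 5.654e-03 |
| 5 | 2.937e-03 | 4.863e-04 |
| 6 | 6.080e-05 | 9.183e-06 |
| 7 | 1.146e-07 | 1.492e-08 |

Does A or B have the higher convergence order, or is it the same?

same

Method A: p ≈ ln(1.146e-07/6.080e-05)/ln(6.080e-05/2.937e-03) ≈ 1.62.
Method B: p ≈ ln(1.492e-08/9.183e-06)/ln(9.183e-06/4.863e-04) ≈ 1.62.
Both orders ≈ 1.6 — effectively the same.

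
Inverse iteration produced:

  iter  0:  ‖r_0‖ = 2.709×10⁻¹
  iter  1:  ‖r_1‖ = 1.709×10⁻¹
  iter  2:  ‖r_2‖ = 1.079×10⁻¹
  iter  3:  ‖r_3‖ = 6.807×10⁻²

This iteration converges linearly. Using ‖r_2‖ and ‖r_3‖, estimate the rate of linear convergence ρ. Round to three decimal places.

ρ ≈ ‖r_3‖/‖r_2‖ = 6.807×10⁻²/1.079×10⁻¹ = 0.63086

0.631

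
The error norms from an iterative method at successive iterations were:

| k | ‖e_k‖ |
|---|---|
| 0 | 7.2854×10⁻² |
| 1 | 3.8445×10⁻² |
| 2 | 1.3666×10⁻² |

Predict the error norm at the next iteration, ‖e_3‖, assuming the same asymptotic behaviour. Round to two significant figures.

2.6e-3

First estimate the order: p ≈ ln(‖e_2‖/‖e_1‖) / ln(‖e_1‖/‖e_0‖) = ln(1.3666×10⁻²/3.8445×10⁻²)/ln(3.8445×10⁻²/7.2854×10⁻²) = ln(0.355469)/ln(0.527699) ≈ 1.6181.
Then ‖e_3‖ ≈ ‖e_2‖·(‖e_2‖/‖e_1‖)^p = 1.3666×10⁻²·(0.355469)^1.6181 = 1.3666×10⁻²·0.187565 ≈ 0.002563.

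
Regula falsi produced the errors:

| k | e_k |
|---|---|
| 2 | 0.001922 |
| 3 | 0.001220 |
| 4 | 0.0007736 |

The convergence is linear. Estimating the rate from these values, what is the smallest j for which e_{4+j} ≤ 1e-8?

Rate ρ ≈ e_4/e_3 = 0.0007736/0.001220 = 0.6341.
After j more steps, e_{4+j} ≈ 0.0007736·ρ^j; need ρ^j ≤ 1e-8/0.0007736 = 1.29266e-05.
j ≥ ln(1.29266e-05)/ln(0.6341) = -11.2562/-0.45555 = 24.709.
So 25 more iterations are needed.

25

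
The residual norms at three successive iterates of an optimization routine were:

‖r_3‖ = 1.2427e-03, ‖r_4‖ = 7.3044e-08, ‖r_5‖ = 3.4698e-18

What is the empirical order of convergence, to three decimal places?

2.440

p ≈ ln(‖r_5‖/‖r_4‖) / ln(‖r_4‖/‖r_3‖)
  = ln(3.4698e-18/7.3044e-08) / ln(7.3044e-08/1.2427e-03)
  = ln(4.75029e-11) / ln(5.87785e-05)
  = -23.770230 / -9.741734 ≈ 2.440041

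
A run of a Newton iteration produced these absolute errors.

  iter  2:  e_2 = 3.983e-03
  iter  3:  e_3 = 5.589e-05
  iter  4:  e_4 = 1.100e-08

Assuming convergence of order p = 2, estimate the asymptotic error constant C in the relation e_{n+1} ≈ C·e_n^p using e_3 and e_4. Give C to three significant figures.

3.52

C ≈ e_4 / e_3^2
  = 1.100e-08 / (5.589e-05)^2
  = 1.100e-08 / 3.12369e-09 ≈ 3.5215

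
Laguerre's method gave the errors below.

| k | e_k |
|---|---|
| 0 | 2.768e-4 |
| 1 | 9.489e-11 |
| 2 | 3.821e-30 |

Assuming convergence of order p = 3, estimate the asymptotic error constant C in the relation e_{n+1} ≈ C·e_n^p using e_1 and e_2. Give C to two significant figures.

C ≈ e_2 / e_1^3
  = 3.821e-30 / (9.489e-11)^3
  = 3.821e-30 / 8.544e-31 ≈ 4.4721

4.5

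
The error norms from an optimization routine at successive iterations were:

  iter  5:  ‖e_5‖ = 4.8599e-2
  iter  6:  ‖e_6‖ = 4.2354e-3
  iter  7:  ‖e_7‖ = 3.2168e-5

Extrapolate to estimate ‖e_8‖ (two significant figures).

1.9e-9

First estimate the order: p ≈ ln(‖e_7‖/‖e_6‖) / ln(‖e_6‖/‖e_5‖) = ln(3.2168e-5/4.2354e-3)/ln(4.2354e-3/4.8599e-2) = ln(0.00759503)/ln(0.0871499) ≈ 2.0000.
Then ‖e_8‖ ≈ ‖e_7‖·(‖e_7‖/‖e_6‖)^p = 3.2168e-5·(0.00759503)^2.0000 = 3.2168e-5·5.76845e-05 ≈ 1.856e-09.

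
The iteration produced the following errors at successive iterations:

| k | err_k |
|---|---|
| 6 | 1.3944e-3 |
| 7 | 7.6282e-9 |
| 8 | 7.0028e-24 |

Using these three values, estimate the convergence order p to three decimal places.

2.858

p ≈ ln(err_8/err_7) / ln(err_7/err_6)
  = ln(7.0028e-24/7.6282e-9) / ln(7.6282e-9/1.3944e-3)
  = ln(9.18015e-16) / ln(5.4706e-06)
  = -34.624318 / -12.116122 ≈ 2.857706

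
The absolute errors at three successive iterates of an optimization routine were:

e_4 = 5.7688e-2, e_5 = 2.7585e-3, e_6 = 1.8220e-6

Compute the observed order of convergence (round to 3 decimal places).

p ≈ ln(e_6/e_5) / ln(e_5/e_4)
  = ln(1.8220e-6/2.7585e-3) / ln(2.7585e-3/5.7688e-2)
  = ln(0.000660504) / ln(0.0478176)
  = -7.322507 / -3.040362 ≈ 2.408433

2.408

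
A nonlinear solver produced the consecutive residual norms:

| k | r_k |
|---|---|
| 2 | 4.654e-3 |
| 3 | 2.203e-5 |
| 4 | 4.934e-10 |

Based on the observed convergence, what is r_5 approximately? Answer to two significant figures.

2.5e-19

First estimate the order: p ≈ ln(r_4/r_3) / ln(r_3/r_2) = ln(4.934e-10/2.203e-5)/ln(2.203e-5/4.654e-3) = ln(2.23967e-05)/ln(0.00473356) ≈ 2.0001.
Then r_5 ≈ r_4·(r_4/r_3)^p = 4.934e-10·(2.23967e-05)^2.0001 = 4.934e-10·5.01075e-10 ≈ 2.472e-19.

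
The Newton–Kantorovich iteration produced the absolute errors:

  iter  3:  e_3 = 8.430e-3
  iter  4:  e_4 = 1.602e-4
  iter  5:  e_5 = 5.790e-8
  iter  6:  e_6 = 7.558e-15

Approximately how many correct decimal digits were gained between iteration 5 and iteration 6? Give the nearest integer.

7

Digits gained ≈ log₁₀(e_5/e_6) = log₁₀(5.790e-8/7.558e-15) = log₁₀(7.66076e+06) ≈ 6.884.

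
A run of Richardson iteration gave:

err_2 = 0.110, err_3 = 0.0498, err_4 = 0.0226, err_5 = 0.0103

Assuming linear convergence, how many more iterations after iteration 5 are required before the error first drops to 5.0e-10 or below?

Rate ρ ≈ err_5/err_4 = 0.0103/0.0226 = 0.4558.
After j more steps, err_{5+j} ≈ 0.0103·ρ^j; need ρ^j ≤ 5.0e-10/0.0103 = 4.85437e-08.
j ≥ ln(4.85437e-08)/ln(0.4558) = -16.8408/-0.78570 = 21.434.
So 22 more iterations are needed.

22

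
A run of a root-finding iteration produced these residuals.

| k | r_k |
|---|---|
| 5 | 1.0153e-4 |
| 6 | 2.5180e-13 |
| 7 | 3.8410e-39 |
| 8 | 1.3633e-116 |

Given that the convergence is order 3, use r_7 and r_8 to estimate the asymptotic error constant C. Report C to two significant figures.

0.24

C ≈ r_8 / r_7^3
  = 1.3633e-116 / (3.8410e-39)^3
  = 1.3633e-116 / 5.66674e-116 ≈ 0.24058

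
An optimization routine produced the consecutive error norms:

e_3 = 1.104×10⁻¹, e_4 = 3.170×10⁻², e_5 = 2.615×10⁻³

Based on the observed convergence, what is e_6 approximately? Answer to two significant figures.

1.8e-5

First estimate the order: p ≈ ln(e_5/e_4) / ln(e_4/e_3) = ln(2.615×10⁻³/3.170×10⁻²)/ln(3.170×10⁻²/1.104×10⁻¹) = ln(0.0824921)/ln(0.287138) ≈ 1.9996.
Then e_6 ≈ e_5·(e_5/e_4)^p = 2.615×10⁻³·(0.0824921)^1.9996 = 2.615×10⁻³·0.00681174 ≈ 1.781e-05.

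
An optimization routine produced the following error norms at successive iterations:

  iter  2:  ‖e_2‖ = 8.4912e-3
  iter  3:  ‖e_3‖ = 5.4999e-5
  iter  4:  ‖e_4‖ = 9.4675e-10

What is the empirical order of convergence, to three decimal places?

2.177

p ≈ ln(‖e_4‖/‖e_3‖) / ln(‖e_3‖/‖e_2‖)
  = ln(9.4675e-10/5.4999e-5) / ln(5.4999e-5/8.4912e-3)
  = ln(1.72139e-05) / ln(0.00647718)
  = -10.969793 / -5.039470 ≈ 2.176775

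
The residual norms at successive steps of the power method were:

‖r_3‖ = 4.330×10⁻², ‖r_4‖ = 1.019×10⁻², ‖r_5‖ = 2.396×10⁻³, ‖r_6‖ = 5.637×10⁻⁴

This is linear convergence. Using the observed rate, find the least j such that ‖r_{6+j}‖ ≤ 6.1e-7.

Rate ρ ≈ ‖r_6‖/‖r_5‖ = 5.637×10⁻⁴/2.396×10⁻³ = 0.2353.
After j more steps, ‖r_{6+j}‖ ≈ 5.637×10⁻⁴·ρ^j; need ρ^j ≤ 6.1e-7/5.637×10⁻⁴ = 0.00108214.
j ≥ ln(0.00108214)/ln(0.2353) = -6.8288/-1.44689 = 4.720.
So 5 more iterations are needed.

5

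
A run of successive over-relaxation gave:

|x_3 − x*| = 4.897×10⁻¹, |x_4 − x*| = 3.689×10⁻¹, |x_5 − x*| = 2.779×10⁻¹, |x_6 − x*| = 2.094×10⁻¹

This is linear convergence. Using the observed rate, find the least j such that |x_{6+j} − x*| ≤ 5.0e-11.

Rate ρ ≈ |x_6 − x*|/|x_5 − x*| = 2.094×10⁻¹/2.779×10⁻¹ = 0.7535.
After j more steps, |x_{6+j} − x*| ≈ 2.094×10⁻¹·ρ^j; need ρ^j ≤ 5.0e-11/2.094×10⁻¹ = 2.38777e-10.
j ≥ ln(2.38777e-10)/ln(0.7535) = -22.1555/-0.28303 = 78.280.
So 79 more iterations are needed.

79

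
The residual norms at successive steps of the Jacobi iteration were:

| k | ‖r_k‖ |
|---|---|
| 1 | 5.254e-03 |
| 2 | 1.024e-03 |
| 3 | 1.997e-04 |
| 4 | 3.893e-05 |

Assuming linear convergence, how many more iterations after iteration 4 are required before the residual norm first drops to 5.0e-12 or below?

10

Rate ρ ≈ ‖r_4‖/‖r_3‖ = 3.893e-05/1.997e-04 = 0.1949.
After j more steps, ‖r_{4+j}‖ ≈ 3.893e-05·ρ^j; need ρ^j ≤ 5.0e-12/3.893e-05 = 1.28436e-07.
j ≥ ln(1.28436e-07)/ln(0.1949) = -15.8678/-1.63527 = 9.703.
So 10 more iterations are needed.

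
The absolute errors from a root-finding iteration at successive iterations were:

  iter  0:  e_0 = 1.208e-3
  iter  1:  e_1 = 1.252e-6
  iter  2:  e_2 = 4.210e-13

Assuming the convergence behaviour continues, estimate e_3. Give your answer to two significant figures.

3.8e-27

First estimate the order: p ≈ ln(e_2/e_1) / ln(e_1/e_0) = ln(4.210e-13/1.252e-6)/ln(1.252e-6/1.208e-3) = ln(3.36262e-07)/ln(0.00103642) ≈ 2.1690.
Then e_3 ≈ e_2·(e_2/e_1)^p = 4.210e-13·(3.36262e-07)^2.1690 = 4.210e-13·9.10677e-15 ≈ 3.834e-27.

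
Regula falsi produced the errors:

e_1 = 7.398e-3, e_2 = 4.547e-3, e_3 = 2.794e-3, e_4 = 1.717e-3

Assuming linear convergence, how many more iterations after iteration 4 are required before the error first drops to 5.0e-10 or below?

Rate ρ ≈ e_4/e_3 = 1.717e-3/2.794e-3 = 0.6145.
After j more steps, e_{4+j} ≈ 1.717e-3·ρ^j; need ρ^j ≤ 5.0e-10/1.717e-3 = 2.91206e-07.
j ≥ ln(2.91206e-07)/ln(0.6145) = -15.0492/-0.48695 = 30.905.
So 31 more iterations are needed.

31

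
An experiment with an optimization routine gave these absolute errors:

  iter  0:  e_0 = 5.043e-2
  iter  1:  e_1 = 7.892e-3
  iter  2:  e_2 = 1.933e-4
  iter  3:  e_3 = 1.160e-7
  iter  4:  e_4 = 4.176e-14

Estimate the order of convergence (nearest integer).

Consecutive ratios: e_4/e_3 = 4.176e-14/1.160e-7 = 3.6e-07, e_3/e_2 = 1.160e-7/1.933e-4 = 0.000600103.
p ≈ ln(3.6e-07)/ln(0.000600103) = -14.8372/-7.4184 ≈ 2.00.
So the convergence is quadratic (order 2).

2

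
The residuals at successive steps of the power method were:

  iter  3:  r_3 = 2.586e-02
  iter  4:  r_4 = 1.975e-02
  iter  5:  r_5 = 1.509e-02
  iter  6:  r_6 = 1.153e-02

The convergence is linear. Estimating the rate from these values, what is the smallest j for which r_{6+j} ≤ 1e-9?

61

Rate ρ ≈ r_6/r_5 = 1.153e-02/1.509e-02 = 0.7641.
After j more steps, r_{6+j} ≈ 1.153e-02·ρ^j; need ρ^j ≤ 1e-9/1.153e-02 = 8.67303e-08.
j ≥ ln(8.67303e-08)/ln(0.7641) = -16.2605/-0.26906 = 60.434.
So 61 more iterations are needed.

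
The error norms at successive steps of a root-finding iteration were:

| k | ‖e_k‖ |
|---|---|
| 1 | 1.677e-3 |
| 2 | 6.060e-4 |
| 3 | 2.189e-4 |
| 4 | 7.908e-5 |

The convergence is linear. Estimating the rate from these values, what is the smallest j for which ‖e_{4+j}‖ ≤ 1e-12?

18

Rate ρ ≈ ‖e_4‖/‖e_3‖ = 7.908e-5/2.189e-4 = 0.3613.
After j more steps, ‖e_{4+j}‖ ≈ 7.908e-5·ρ^j; need ρ^j ≤ 1e-12/7.908e-5 = 1.26454e-08.
j ≥ ln(1.26454e-08)/ln(0.3613) = -18.1860/-1.01805 = 17.864.
So 18 more iterations are needed.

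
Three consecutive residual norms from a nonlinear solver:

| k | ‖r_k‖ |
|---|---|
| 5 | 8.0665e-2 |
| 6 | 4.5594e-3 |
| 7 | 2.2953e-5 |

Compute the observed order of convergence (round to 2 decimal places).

1.84

p ≈ ln(‖r_7‖/‖r_6‖) / ln(‖r_6‖/‖r_5‖)
  = ln(2.2953e-5/4.5594e-3) / ln(4.5594e-3/8.0665e-2)
  = ln(0.00503422) / ln(0.0565227)
  = -5.29150 / -2.87311 ≈ 1.84173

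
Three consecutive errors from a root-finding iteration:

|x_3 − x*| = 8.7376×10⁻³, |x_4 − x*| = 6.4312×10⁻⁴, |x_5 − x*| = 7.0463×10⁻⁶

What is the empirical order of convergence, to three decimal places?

1.730

p ≈ ln(|x_5 − x*|/|x_4 − x*|) / ln(|x_4 − x*|/|x_3 − x*|)
  = ln(7.0463×10⁻⁶/6.4312×10⁻⁴) / ln(6.4312×10⁻⁴/8.7376×10⁻³)
  = ln(0.0109564) / ln(0.0736037)
  = -4.513832 / -2.609060 ≈ 1.730061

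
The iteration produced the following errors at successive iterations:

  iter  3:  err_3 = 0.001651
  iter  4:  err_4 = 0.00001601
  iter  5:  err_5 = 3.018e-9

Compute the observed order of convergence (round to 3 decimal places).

1.850

p ≈ ln(err_5/err_4) / ln(err_4/err_3)
  = ln(3.018e-9/0.00001601) / ln(0.00001601/0.001651)
  = ln(0.000188507) / ln(0.00969715)
  = -8.576375 / -4.635923 ≈ 1.849982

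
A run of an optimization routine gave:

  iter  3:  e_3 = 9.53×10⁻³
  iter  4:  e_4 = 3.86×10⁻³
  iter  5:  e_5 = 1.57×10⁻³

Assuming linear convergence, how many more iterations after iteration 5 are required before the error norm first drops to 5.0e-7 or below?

Rate ρ ≈ e_5/e_4 = 1.57×10⁻³/3.86×10⁻³ = 0.4067.
After j more steps, e_{5+j} ≈ 1.57×10⁻³·ρ^j; need ρ^j ≤ 5.0e-7/1.57×10⁻³ = 0.000318471.
j ≥ ln(0.000318471)/ln(0.4067) = -8.0520/-0.89968 = 8.950.
So 9 more iterations are needed.

9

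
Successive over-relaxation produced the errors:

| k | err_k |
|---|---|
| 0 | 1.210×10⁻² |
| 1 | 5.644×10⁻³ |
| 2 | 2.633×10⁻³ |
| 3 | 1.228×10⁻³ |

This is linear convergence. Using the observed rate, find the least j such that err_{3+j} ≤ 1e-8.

16

Rate ρ ≈ err_3/err_2 = 1.228×10⁻³/2.633×10⁻³ = 0.4664.
After j more steps, err_{3+j} ≈ 1.228×10⁻³·ρ^j; need ρ^j ≤ 1e-8/1.228×10⁻³ = 8.14332e-06.
j ≥ ln(8.14332e-06)/ln(0.4664) = -11.7183/-0.76271 = 15.364.
So 16 more iterations are needed.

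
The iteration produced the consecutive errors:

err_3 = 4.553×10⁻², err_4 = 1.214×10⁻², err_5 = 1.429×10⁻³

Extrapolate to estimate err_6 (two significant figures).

First estimate the order: p ≈ ln(err_5/err_4) / ln(err_4/err_3) = ln(1.429×10⁻³/1.214×10⁻²)/ln(1.214×10⁻²/4.553×10⁻²) = ln(0.11771)/ln(0.266637) ≈ 1.6186.
Then err_6 ≈ err_5·(err_5/err_4)^p = 1.429×10⁻³·(0.11771)^1.6186 = 1.429×10⁻³·0.0313342 ≈ 4.478e-05.

4.5e-5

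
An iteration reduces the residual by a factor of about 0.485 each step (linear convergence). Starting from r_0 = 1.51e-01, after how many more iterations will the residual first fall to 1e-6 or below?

17

After k steps, r_k ≈ 1.51e-01·0.485^k.
Need 0.485^k ≤ 1e-6/1.51e-01 = 6.62252e-06.
k ≥ ln(6.62252e-06)/ln(0.485) = -11.9250/-0.72361 = 16.480.
Smallest integer k = 17.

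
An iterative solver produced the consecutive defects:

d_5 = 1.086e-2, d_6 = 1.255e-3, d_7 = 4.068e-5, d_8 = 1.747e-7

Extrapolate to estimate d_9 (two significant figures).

First estimate the order: p ≈ ln(d_8/d_7) / ln(d_7/d_6) = ln(1.747e-7/4.068e-5)/ln(4.068e-5/1.255e-3) = ln(0.00429449)/ln(0.0324143) ≈ 1.5894.
Then d_9 ≈ d_8·(d_8/d_7)^p = 1.747e-7·(0.00429449)^1.5894 = 1.747e-7·0.000172882 ≈ 3.02e-11.

3.0e-11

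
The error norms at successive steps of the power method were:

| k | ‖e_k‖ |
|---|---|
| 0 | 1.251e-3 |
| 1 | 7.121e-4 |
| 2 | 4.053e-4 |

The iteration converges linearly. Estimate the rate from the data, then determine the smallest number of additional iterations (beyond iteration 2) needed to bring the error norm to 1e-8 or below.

19

Rate ρ ≈ ‖e_2‖/‖e_1‖ = 4.053e-4/7.121e-4 = 0.5692.
After j more steps, ‖e_{2+j}‖ ≈ 4.053e-4·ρ^j; need ρ^j ≤ 1e-8/4.053e-4 = 2.46731e-05.
j ≥ ln(2.46731e-05)/ln(0.5692) = -10.6098/-0.56352 = 18.828.
So 19 more iterations are needed.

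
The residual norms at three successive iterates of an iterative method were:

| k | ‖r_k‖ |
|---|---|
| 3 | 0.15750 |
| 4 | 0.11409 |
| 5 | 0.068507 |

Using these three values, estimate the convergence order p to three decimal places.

p ≈ ln(‖r_5‖/‖r_4‖) / ln(‖r_4‖/‖r_3‖)
  = ln(0.068507/0.11409) / ln(0.11409/0.15750)
  = ln(0.600465) / ln(0.724381)
  = -0.510051 / -0.322438 ≈ 1.581858

1.582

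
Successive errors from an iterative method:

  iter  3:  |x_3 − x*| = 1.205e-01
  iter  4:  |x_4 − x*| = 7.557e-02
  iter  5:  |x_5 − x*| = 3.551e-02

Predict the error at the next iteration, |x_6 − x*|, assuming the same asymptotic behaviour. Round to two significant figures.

First estimate the order: p ≈ ln(|x_5 − x*|/|x_4 − x*|) / ln(|x_4 − x*|/|x_3 − x*|) = ln(3.551e-02/7.557e-02)/ln(7.557e-02/1.205e-01) = ln(0.469895)/ln(0.627137) ≈ 1.6186.
Then |x_6 − x*| ≈ |x_5 − x*|·(|x_5 − x*|/|x_4 − x*|)^p = 3.551e-02·(0.469895)^1.6186 = 3.551e-02·0.29451 ≈ 0.01046.

1.0e-2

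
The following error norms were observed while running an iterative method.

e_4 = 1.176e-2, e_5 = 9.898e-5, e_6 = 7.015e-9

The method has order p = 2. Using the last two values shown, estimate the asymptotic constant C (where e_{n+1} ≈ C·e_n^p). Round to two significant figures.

0.72

C ≈ e_6 / e_5^2
  = 7.015e-9 / (9.898e-5)^2
  = 7.015e-9 / 9.79704e-09 ≈ 0.71603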